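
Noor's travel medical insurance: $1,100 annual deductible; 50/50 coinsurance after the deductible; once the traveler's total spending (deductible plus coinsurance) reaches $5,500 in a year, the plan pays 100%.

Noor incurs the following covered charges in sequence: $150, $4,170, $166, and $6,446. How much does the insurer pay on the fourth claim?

#1 ($150): all of it applies to the deductible. Cost to traveler: $150. OOP to date $150. Plan pays $150 − $150 = $0.
#2 ($4,170): deductible takes $950, $3,220 remains; 50% of $3,220 = $1,610. Traveler owes $2,560 (running OOP $2,710). Insurer: $4,170 − $2,560 = $1,610.
#3 ($166): deductible met; 50% of $166 = $83. Traveler pays $83; OOP now $2,793. Insurer: $166 − $83 = $83.
#4 ($6,446): deductible already satisfied, so traveler's share is 50% × $6,446 = $3,223. That would push OOP to $6,016, over the $5,500 cap, so traveler pays $5,500 − $2,793 = $2,707. Plan pays $6,446 − $2,707 = $3,739.

$3,739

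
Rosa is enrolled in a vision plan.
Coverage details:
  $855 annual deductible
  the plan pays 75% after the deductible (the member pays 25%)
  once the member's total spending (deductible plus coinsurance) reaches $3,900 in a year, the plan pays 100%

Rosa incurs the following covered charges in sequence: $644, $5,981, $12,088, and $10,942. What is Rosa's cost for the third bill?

$1,602.50

#1 ($644): fully absorbed by the deductible. Member pays $644; OOP now $644.
#2 ($5,981): deductible takes $211, $5,770 remains; member's 25% is $1,442.50. Member pays $1,653.50; OOP now $2,297.50.
#3 ($12,088): 25% coinsurance on $12,088 = $3,022. OOP would hit $5,319.50 > $3,900, so the cap limits the member to $3,900 − $2,297.50 = $1,602.50.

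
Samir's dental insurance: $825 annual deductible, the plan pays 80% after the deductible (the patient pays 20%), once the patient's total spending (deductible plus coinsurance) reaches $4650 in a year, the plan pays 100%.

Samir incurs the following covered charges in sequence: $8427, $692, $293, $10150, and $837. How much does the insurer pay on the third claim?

$234.40

Bill 1, $8427: $825 to deductible, leaving $7602; coinsurance $7602 × 20% = $1520.40. Patient owes $2345.40 (running OOP $2345.40). Insurer: $8427 − $2345.40 = $6081.60.
Bill 2, $692: deductible met; 20% of $692 = $138.40. Patient pays $138.40; OOP now $2483.80. Plan pays $692 − $138.40 = $553.60.
Bill 3, $293: deductible met; 20% of $293 = $58.60. Cost to patient: $58.60. OOP to date $2542.40. Plan pays $293 − $58.60 = $234.40.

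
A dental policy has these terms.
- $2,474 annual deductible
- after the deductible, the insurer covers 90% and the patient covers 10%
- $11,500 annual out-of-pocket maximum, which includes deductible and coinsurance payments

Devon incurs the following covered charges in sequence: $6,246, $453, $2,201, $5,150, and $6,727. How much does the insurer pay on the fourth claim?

$4,635

Bill 1, $6,246: $2,474 finishes the deductible; $3,772 goes to coinsurance; coinsurance $3,772 × 10% = $377.20. Patient pays $2,851.20; OOP now $2,851.20. Insurer: $6,246 − $2,851.20 = $3,394.80.
Bill 2, $453: 10% coinsurance on $453 = $45.30. Cost to patient: $45.30. OOP to date $2,896.50. Insurer: $453 − $45.30 = $407.70.
Bill 3, $2,201: 10% coinsurance on $2,201 = $220.10. Patient owes $220.10 (running OOP $3,116.60). Plan pays $2,201 − $220.10 = $1,980.90.
Bill 4, $5,150: 10% coinsurance on $5,150 = $515. Patient pays $515; OOP now $3,631.60. Plan pays $5,150 − $515 = $4,635.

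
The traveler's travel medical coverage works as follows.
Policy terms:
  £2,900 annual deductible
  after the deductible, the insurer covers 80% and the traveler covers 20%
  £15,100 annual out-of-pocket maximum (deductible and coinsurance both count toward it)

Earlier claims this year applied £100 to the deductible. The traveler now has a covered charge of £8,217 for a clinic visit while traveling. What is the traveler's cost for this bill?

Deductible still to meet: £2,900 − £100 = £2,800.
That leaves £8,217 − £2,800 = £5,417 for coinsurance.
Coinsurance: £5,417 × 20% = £1,083.40.
That puts the traveler's cost at £2,800 + £1,083.40 = £3,883.40 before any cap.
Cumulative spending £100 + £3,883.40 = £3,983.40 stays under the £15,100 maximum.

£3,883.40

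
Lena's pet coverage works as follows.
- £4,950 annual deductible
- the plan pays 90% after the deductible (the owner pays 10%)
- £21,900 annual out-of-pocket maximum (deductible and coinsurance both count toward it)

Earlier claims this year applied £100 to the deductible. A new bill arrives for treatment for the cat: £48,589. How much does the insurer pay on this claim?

£100 of the £4,950 deductible is already met, leaving £4,850.
The remaining £43,739 (= £48,589 − £4,850) moves to coinsurance.
10% of £43,739 = £4,373.90 falls to the owner.
That puts the owner's cost at £4,850 + £4,373.90 = £9,223.90 before any cap.
Total out-of-pocket so far would be £100 + £9,223.90 = £9,323.90, below the £21,900 cap — no reduction.
The insurer covers the remainder: £48,589 − £9,223.90 = £39,365.10.

£39,365.10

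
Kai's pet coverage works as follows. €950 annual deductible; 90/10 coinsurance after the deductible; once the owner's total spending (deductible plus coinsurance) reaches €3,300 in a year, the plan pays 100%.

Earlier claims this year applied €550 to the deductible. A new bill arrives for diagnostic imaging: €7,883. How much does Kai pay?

Deductible still to meet: €950 − €550 = €400.
The remaining €7,483 (= €7,883 − €400) moves to coinsurance.
Coinsurance: €7,483 × 10% = €748.30.
So the owner owes €400 + €748.30 = €1,148.30 before any cap.
Cumulative spending €550 + €1,148.30 = €1,698.30 stays under the €3,300 maximum.

€1,148.30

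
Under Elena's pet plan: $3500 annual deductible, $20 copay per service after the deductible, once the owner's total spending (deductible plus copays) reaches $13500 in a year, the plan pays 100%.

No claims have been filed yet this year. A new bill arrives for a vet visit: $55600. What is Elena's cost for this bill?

$3520

The full $3500 deductible is still open; $3500 of this bill applies to it.
The remaining $52100 (= $55600 − $3500) moves to the copay.
Copay on this service: $20.
Owner responsibility before any cap: $3500 + $20 = $3520.
Total out-of-pocket so far would be $0 + $3520 = $3520, below the $13500 cap — no reduction.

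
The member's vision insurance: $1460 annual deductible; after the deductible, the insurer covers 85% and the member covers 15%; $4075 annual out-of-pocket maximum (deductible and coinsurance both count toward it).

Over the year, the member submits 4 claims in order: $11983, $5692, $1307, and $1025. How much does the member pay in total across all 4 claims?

$4075

Claim 1 — $11983: deductible takes $1460, $10523 remains; coinsurance $10523 × 15% = $1578.45. Member pays $3038.45; OOP now $3038.45.
Claim 2 — $5692: deductible already satisfied, so member's share is 15% × $5692 = $853.80. Cost to member: $853.80. OOP to date $3892.25.
Claim 3 — $1307: 15% coinsurance on $1307 = $196.05. OOP would hit $4088.30 > $4075, so the cap limits the member to $4075 − $3892.25 = $182.75.
Claim 4 — $1025: 15% coinsurance on $1025 = $153.75. Adding that to $4075 gives $4228.75, past the $4075 cap; member pays only $4075 − $4075 = $0.
Summing the member's payments: $3038.45 + $853.80 + $182.75 + $0 = $4075.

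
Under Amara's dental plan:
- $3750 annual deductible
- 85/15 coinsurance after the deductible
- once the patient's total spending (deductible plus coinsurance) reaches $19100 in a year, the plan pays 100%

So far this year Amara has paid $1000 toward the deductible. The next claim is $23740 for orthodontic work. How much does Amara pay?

$5898.50

Deductible still to meet: $3750 − $1000 = $2750.
That leaves $23740 − $2750 = $20990 for coinsurance.
Patient's 15% share of $20990 is $3148.50.
So the patient owes $2750 + $3148.50 = $5898.50 before any cap.
Year-to-date out-of-pocket becomes $1000 + $5898.50 = $6898.50, still under the $19100 maximum, so no cap applies.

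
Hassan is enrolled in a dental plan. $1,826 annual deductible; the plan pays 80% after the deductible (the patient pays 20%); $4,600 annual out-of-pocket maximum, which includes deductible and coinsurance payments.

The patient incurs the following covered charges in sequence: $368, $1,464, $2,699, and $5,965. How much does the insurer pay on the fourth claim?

#1 ($368): entire amount goes to the deductible. Cost to patient: $368. OOP to date $368. Plan pays $368 − $368 = $0.
#2 ($1,464): $1,458 finishes the deductible; $6 goes to coinsurance; patient's 20% is $1.20. Cost to patient: $1,459.20. OOP to date $1,827.20. Plan pays $1,464 − $1,459.20 = $4.80.
#3 ($2,699): 20% coinsurance on $2,699 = $539.80. Patient pays $539.80; OOP now $2,367. Plan pays $2,699 − $539.80 = $2,159.20.
#4 ($5,965): deductible met; 20% of $5,965 = $1,193. Patient pays $1,193; OOP now $3,560. Insurer: $5,965 − $1,193 = $4,772.

$4,772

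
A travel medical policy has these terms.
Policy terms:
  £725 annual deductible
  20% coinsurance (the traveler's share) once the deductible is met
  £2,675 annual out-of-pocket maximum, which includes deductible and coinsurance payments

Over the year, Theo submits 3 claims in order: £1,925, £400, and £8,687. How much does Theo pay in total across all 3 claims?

Claim 1 (£1,925): £725 to deductible, leaving £1,200; coinsurance £1,200 × 20% = £240. Traveler pays £965; OOP now £965.
Claim 2 (£400): deductible already satisfied, so traveler's share is 20% × £400 = £80. Traveler owes £80 (running OOP £1,045).
Claim 3 (£8,687): deductible met; 20% of £8,687 = £1,737.40. That would push OOP to £2,782.40, over the £2,675 cap, so traveler pays £2,675 − £1,045 = £1,630.
Summing the traveler's payments: £965 + £80 + £1,630 = £2,675.

£2,675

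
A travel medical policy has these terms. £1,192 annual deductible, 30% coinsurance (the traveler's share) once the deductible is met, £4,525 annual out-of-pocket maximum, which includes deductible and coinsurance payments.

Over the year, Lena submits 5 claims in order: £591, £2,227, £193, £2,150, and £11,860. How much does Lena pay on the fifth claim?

Bill 1, £591: fully absorbed by the deductible. Cost to traveler: £591. OOP to date £591.
Bill 2, £2,227: deductible takes £601, £1,626 remains; 30% of £1,626 = £487.80. Traveler pays £1,088.80; OOP now £1,679.80.
Bill 3, £193: deductible already satisfied, so traveler's share is 30% × £193 = £57.90. Traveler pays £57.90; OOP now £1,737.70.
Bill 4, £2,150: deductible already satisfied, so traveler's share is 30% × £2,150 = £645. Traveler pays £645; OOP now £2,382.70.
Bill 5, £11,860: deductible met; 30% of £11,860 = £3,558. Adding that to £2,382.70 gives £5,940.70, past the £4,525 cap; traveler pays only £4,525 − £2,382.70 = £2,142.30.

£2,142.30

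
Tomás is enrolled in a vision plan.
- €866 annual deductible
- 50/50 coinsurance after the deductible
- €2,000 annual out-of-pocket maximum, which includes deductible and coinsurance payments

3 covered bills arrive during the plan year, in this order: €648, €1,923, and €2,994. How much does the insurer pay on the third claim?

€2,712.50

#1 (€648): all of it applies to the deductible. Member pays €648; OOP now €648. Insurer: €648 − €648 = €0.
#2 (€1,923): €218 to deductible, leaving €1,705; 50% of €1,705 = €852.50. Cost to member: €1,070.50. OOP to date €1,718.50. Plan pays €1,923 − €1,070.50 = €852.50.
#3 (€2,994): 50% coinsurance on €2,994 = €1,497. Adding that to €1,718.50 gives €3,215.50, past the €2,000 cap; member pays only €2,000 − €1,718.50 = €281.50. Plan pays €2,994 − €281.50 = €2,712.50.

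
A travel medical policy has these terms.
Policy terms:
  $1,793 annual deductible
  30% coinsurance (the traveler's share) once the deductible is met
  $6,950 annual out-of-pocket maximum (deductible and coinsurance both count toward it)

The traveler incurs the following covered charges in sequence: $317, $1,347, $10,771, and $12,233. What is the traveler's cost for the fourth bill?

Claim 1 ($317): all of it applies to the deductible. Traveler pays $317; OOP now $317.
Claim 2 ($1,347): fully absorbed by the deductible. Traveler owes $1,347 (running OOP $1,664).
Claim 3 ($10,771): $129 to deductible, leaving $10,642; traveler's 30% is $3,192.60. Cost to traveler: $3,321.60. OOP to date $4,985.60.
Claim 4 ($12,233): 30% coinsurance on $12,233 = $3,669.90. That would push OOP to $8,655.50, over the $6,950 cap, so traveler pays $6,950 − $4,985.60 = $1,964.40.

$1,964.40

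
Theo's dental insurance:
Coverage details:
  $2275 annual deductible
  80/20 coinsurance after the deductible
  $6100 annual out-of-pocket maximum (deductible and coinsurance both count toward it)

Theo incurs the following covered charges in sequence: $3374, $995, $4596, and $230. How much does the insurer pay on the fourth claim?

$184

#1 ($3374): $2275 to deductible, leaving $1099; 20% of $1099 = $219.80. Patient owes $2494.80 (running OOP $2494.80). Plan pays $3374 − $2494.80 = $879.20.
#2 ($995): deductible already satisfied, so patient's share is 20% × $995 = $199. Patient pays $199; OOP now $2693.80. Plan pays $995 − $199 = $796.
#3 ($4596): deductible met; 20% of $4596 = $919.20. Cost to patient: $919.20. OOP to date $3613. Plan pays $4596 − $919.20 = $3676.80.
#4 ($230): 20% coinsurance on $230 = $46. Patient owes $46 (running OOP $3659). Plan pays $230 − $46 = $184.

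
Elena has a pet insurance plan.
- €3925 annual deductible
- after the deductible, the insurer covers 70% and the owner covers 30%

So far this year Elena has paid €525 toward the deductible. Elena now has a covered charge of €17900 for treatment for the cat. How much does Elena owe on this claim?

€7750

€525 of the €3925 deductible is already met, leaving €3400.
After the €3400 deductible portion, €17900 − €3400 = €14500 is subject to coinsurance.
Owner's 30% share of €14500 is €4350.
Owner responsibility: €3400 + €4350 = €7750.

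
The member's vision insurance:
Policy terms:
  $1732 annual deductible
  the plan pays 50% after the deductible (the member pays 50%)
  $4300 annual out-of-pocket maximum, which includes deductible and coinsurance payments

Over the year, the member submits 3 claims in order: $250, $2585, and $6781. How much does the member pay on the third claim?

Claim 1 ($250): all of it applies to the deductible. Member pays $250; OOP now $250.
Claim 2 ($2585): deductible takes $1482, $1103 remains; coinsurance $1103 × 50% = $551.50. Member owes $2033.50 (running OOP $2283.50).
Claim 3 ($6781): 50% coinsurance on $6781 = $3390.50. That would push OOP to $5674, over the $4300 cap, so member pays $4300 − $2283.50 = $2016.50.

$2016.50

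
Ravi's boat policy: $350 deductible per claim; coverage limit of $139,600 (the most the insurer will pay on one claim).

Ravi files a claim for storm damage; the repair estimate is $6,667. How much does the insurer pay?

$6,317

After the deductible, $6,667 − $350 = $6,317 remains.
That's under the $139,600 cap, so the insurer reimburses the full $6,317.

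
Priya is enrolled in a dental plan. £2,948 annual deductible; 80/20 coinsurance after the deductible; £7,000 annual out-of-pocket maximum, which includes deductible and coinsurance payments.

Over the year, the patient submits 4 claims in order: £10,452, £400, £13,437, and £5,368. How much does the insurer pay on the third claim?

£10,965.80

Claim 1 — £10,452: £2,948 to deductible, leaving £7,504; coinsurance £7,504 × 20% = £1,500.80. Patient owes £4,448.80 (running OOP £4,448.80). Plan pays £10,452 − £4,448.80 = £6,003.20.
Claim 2 — £400: deductible met; 20% of £400 = £80. Patient pays £80; OOP now £4,528.80. Plan pays £400 − £80 = £320.
Claim 3 — £13,437: 20% coinsurance on £13,437 = £2,687.40. That would push OOP to £7,216.20, over the £7,000 cap, so patient pays £7,000 − £4,528.80 = £2,471.20. Plan pays £13,437 − £2,471.20 = £10,965.80.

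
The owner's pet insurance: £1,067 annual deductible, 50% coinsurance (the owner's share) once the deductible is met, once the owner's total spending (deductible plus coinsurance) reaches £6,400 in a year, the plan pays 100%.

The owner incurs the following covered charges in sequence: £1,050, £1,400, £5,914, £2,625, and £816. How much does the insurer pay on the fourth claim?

£1,312.50

Bill 1, £1,050: all of it applies to the deductible. Owner pays £1,050; OOP now £1,050. Plan pays £1,050 − £1,050 = £0.
Bill 2, £1,400: deductible takes £17, £1,383 remains; 50% of £1,383 = £691.50. Cost to owner: £708.50. OOP to date £1,758.50. Plan pays £1,400 − £708.50 = £691.50.
Bill 3, £5,914: deductible met; 50% of £5,914 = £2,957. Cost to owner: £2,957. OOP to date £4,715.50. Plan pays £5,914 − £2,957 = £2,957.
Bill 4, £2,625: deductible already satisfied, so owner's share is 50% × £2,625 = £1,312.50. Owner pays £1,312.50; OOP now £6,028. Plan pays £2,625 − £1,312.50 = £1,312.50.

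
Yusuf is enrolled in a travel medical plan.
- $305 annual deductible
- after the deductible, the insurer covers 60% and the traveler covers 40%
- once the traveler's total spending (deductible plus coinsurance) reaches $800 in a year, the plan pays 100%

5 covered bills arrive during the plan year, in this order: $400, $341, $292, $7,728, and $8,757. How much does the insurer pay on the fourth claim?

#1 ($400): deductible takes $305, $95 remains; 40% of $95 = $38. Traveler pays $343; OOP now $343. Plan pays $400 − $343 = $57.
#2 ($341): deductible already satisfied, so traveler's share is 40% × $341 = $136.40. Cost to traveler: $136.40. OOP to date $479.40. Insurer: $341 − $136.40 = $204.60.
#3 ($292): deductible already satisfied, so traveler's share is 40% × $292 = $116.80. Cost to traveler: $116.80. OOP to date $596.20. Plan pays $292 − $116.80 = $175.20.
#4 ($7,728): deductible already satisfied, so traveler's share is 40% × $7,728 = $3,091.20. Adding that to $596.20 gives $3,687.40, past the $800 cap; traveler pays only $800 − $596.20 = $203.80. Insurer: $7,728 − $203.80 = $7,524.20.

$7,524.20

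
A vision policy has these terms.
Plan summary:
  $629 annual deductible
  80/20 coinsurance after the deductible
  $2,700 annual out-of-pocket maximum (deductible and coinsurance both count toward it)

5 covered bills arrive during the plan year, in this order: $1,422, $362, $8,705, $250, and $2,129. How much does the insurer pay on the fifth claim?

$2,080

Bill 1, $1,422: deductible takes $629, $793 remains; 20% of $793 = $158.60. Member owes $787.60 (running OOP $787.60). Plan pays $1,422 − $787.60 = $634.40.
Bill 2, $362: 20% coinsurance on $362 = $72.40. Member pays $72.40; OOP now $860. Plan pays $362 − $72.40 = $289.60.
Bill 3, $8,705: 20% coinsurance on $8,705 = $1,741. Member owes $1,741 (running OOP $2,601). Plan pays $8,705 − $1,741 = $6,964.
Bill 4, $250: deductible already satisfied, so member's share is 20% × $250 = $50. Member pays $50; OOP now $2,651. Plan pays $250 − $50 = $200.
Bill 5, $2,129: 20% coinsurance on $2,129 = $425.80. That would push OOP to $3,076.80, over the $2,700 cap, so member pays $2,700 − $2,651 = $49. Plan pays $2,129 − $49 = $2,080.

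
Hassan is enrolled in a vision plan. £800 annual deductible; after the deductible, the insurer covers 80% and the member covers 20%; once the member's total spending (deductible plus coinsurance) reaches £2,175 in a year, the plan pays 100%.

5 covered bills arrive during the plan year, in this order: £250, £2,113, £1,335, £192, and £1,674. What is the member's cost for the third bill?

£267

Claim 1 — £250: fully absorbed by the deductible. Cost to member: £250. OOP to date £250.
Claim 2 — £2,113: £550 finishes the deductible; £1,563 goes to coinsurance; coinsurance £1,563 × 20% = £312.60. Cost to member: £862.60. OOP to date £1,112.60.
Claim 3 — £1,335: deductible met; 20% of £1,335 = £267. Member owes £267 (running OOP £1,379.60).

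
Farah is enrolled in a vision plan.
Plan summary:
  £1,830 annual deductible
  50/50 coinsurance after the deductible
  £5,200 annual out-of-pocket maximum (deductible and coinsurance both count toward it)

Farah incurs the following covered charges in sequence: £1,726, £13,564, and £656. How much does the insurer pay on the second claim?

£10,090

#1 (£1,726): all of it applies to the deductible. Member pays £1,726; OOP now £1,726. Plan pays £1,726 − £1,726 = £0.
#2 (£13,564): £104 to deductible, leaving £13,460; member's 50% is £6,730. Claim cost before the cap: £104 + £6,730 = £6,834. OOP would hit £8,560 > £5,200, so the cap limits the member to £5,200 − £1,726 = £3,474. Insurer: £13,564 − £3,474 = £10,090.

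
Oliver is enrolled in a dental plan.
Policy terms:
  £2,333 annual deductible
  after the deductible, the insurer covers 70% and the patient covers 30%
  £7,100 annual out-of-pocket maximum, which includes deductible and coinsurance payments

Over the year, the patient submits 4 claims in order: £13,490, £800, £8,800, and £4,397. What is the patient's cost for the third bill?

Claim 1 (£13,490): deductible takes £2,333, £11,157 remains; 30% of £11,157 = £3,347.10. Patient owes £5,680.10 (running OOP £5,680.10).
Claim 2 (£800): deductible met; 30% of £800 = £240. Patient pays £240; OOP now £5,920.10.
Claim 3 (£8,800): 30% coinsurance on £8,800 = £2,640. OOP would hit £8,560.10 > £7,100, so the cap limits the patient to £7,100 − £5,920.10 = £1,179.90.

£1,179.90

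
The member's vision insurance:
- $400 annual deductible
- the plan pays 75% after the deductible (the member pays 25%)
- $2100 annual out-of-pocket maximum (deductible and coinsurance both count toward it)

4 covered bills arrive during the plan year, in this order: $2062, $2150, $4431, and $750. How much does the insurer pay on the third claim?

Claim 1 — $2062: $400 to deductible, leaving $1662; coinsurance $1662 × 25% = $415.50. Member pays $815.50; OOP now $815.50. Insurer: $2062 − $815.50 = $1246.50.
Claim 2 — $2150: deductible already satisfied, so member's share is 25% × $2150 = $537.50. Member owes $537.50 (running OOP $1353). Plan pays $2150 − $537.50 = $1612.50.
Claim 3 — $4431: deductible already satisfied, so member's share is 25% × $4431 = $1107.75. That would push OOP to $2460.75, over the $2100 cap, so member pays $2100 − $1353 = $747. Plan pays $4431 − $747 = $3684.

$3684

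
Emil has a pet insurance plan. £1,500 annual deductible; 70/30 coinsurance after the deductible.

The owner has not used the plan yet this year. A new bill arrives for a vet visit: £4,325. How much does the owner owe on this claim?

£2,347.50

The full £1,500 deductible is still open; £1,500 of this bill applies to it.
That leaves £4,325 − £1,500 = £2,825 for coinsurance.
Coinsurance: £2,825 × 30% = £847.50.
Owner responsibility: £1,500 + £847.50 = £2,347.50.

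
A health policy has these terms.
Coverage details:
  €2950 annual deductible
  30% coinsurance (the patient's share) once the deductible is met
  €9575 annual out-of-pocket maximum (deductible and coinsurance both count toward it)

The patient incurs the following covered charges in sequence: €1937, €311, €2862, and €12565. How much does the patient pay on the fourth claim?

Bill 1, €1937: entire amount goes to the deductible. Patient pays €1937; OOP now €1937.
Bill 2, €311: fully absorbed by the deductible. Cost to patient: €311. OOP to date €2248.
Bill 3, €2862: deductible takes €702, €2160 remains; patient's 30% is €648. Patient owes €1350 (running OOP €3598).
Bill 4, €12565: deductible met; 30% of €12565 = €3769.50. Patient owes €3769.50 (running OOP €7367.50).

€3769.50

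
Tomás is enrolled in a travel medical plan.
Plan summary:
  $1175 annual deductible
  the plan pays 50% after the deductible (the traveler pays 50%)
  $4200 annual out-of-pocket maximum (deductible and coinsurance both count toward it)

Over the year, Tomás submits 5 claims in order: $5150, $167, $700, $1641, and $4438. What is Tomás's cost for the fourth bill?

#1 ($5150): $1175 to deductible, leaving $3975; traveler's 50% is $1987.50. Cost to traveler: $3162.50. OOP to date $3162.50.
#2 ($167): deductible met; 50% of $167 = $83.50. Traveler pays $83.50; OOP now $3246.
#3 ($700): deductible already satisfied, so traveler's share is 50% × $700 = $350. Traveler owes $350 (running OOP $3596).
#4 ($1641): 50% coinsurance on $1641 = $820.50. That would push OOP to $4416.50, over the $4200 cap, so traveler pays $4200 − $3596 = $604.

$604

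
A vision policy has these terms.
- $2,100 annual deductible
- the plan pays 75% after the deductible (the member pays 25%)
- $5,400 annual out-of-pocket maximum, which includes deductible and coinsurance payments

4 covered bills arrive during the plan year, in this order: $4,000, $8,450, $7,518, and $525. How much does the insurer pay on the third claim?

$6,805.50

Claim 1 — $4,000: $2,100 to deductible, leaving $1,900; 25% of $1,900 = $475. Member pays $2,575; OOP now $2,575. Plan pays $4,000 − $2,575 = $1,425.
Claim 2 — $8,450: 25% coinsurance on $8,450 = $2,112.50. Member owes $2,112.50 (running OOP $4,687.50). Insurer: $8,450 − $2,112.50 = $6,337.50.
Claim 3 — $7,518: 25% coinsurance on $7,518 = $1,879.50. That would push OOP to $6,567, over the $5,400 cap, so member pays $5,400 − $4,687.50 = $712.50. Insurer: $7,518 − $712.50 = $6,805.50.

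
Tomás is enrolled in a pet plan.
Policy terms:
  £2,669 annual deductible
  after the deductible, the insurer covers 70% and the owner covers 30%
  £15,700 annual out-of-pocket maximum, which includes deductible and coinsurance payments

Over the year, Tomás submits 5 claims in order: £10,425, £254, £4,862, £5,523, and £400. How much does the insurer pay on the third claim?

Claim 1 — £10,425: deductible takes £2,669, £7,756 remains; owner's 30% is £2,326.80. Cost to owner: £4,995.80. OOP to date £4,995.80. Plan pays £10,425 − £4,995.80 = £5,429.20.
Claim 2 — £254: deductible already satisfied, so owner's share is 30% × £254 = £76.20. Owner pays £76.20; OOP now £5,072. Insurer: £254 − £76.20 = £177.80.
Claim 3 — £4,862: deductible already satisfied, so owner's share is 30% × £4,862 = £1,458.60. Cost to owner: £1,458.60. OOP to date £6,530.60. Plan pays £4,862 − £1,458.60 = £3,403.40.

£3,403.40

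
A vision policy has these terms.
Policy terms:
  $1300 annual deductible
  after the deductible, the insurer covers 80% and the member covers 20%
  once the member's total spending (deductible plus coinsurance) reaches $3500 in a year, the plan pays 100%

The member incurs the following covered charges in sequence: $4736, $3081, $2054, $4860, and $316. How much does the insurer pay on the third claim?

$1643.20

#1 ($4736): $1300 to deductible, leaving $3436; 20% of $3436 = $687.20. Cost to member: $1987.20. OOP to date $1987.20. Plan pays $4736 − $1987.20 = $2748.80.
#2 ($3081): 20% coinsurance on $3081 = $616.20. Cost to member: $616.20. OOP to date $2603.40. Insurer: $3081 − $616.20 = $2464.80.
#3 ($2054): deductible already satisfied, so member's share is 20% × $2054 = $410.80. Member owes $410.80 (running OOP $3014.20). Plan pays $2054 − $410.80 = $1643.20.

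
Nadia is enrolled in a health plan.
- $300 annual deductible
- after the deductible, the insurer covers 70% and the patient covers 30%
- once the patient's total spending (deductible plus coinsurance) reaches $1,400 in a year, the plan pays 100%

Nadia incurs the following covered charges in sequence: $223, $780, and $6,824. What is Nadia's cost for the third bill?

$889.10

#1 ($223): fully absorbed by the deductible. Patient pays $223; OOP now $223.
#2 ($780): deductible takes $77, $703 remains; 30% of $703 = $210.90. Patient owes $287.90 (running OOP $510.90).
#3 ($6,824): 30% coinsurance on $6,824 = $2,047.20. That would push OOP to $2,558.10, over the $1,400 cap, so patient pays $1,400 − $510.90 = $889.10.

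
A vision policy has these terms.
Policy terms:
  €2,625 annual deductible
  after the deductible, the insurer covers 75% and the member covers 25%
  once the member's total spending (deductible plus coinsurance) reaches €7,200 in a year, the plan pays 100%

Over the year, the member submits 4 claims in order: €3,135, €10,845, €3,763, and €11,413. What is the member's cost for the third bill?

Bill 1, €3,135: deductible takes €2,625, €510 remains; 25% of €510 = €127.50. Member pays €2,752.50; OOP now €2,752.50.
Bill 2, €10,845: 25% coinsurance on €10,845 = €2,711.25. Member pays €2,711.25; OOP now €5,463.75.
Bill 3, €3,763: deductible met; 25% of €3,763 = €940.75. Cost to member: €940.75. OOP to date €6,404.50.

€940.75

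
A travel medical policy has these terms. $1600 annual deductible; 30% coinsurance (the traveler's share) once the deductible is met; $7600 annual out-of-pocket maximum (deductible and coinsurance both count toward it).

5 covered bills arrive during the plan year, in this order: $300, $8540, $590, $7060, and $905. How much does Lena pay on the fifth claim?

$271.50

Claim 1 — $300: fully absorbed by the deductible. Cost to traveler: $300. OOP to date $300.
Claim 2 — $8540: deductible takes $1300, $7240 remains; coinsurance $7240 × 30% = $2172. Traveler owes $3472 (running OOP $3772).
Claim 3 — $590: 30% coinsurance on $590 = $177. Traveler pays $177; OOP now $3949.
Claim 4 — $7060: deductible met; 30% of $7060 = $2118. Traveler owes $2118 (running OOP $6067).
Claim 5 — $905: deductible already satisfied, so traveler's share is 30% × $905 = $271.50. Cost to traveler: $271.50. OOP to date $6338.50.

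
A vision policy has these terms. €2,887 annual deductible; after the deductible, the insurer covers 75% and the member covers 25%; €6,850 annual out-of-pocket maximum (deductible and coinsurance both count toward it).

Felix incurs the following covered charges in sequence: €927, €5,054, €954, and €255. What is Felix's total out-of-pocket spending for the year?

€3,962.75

Bill 1, €927: entire amount goes to the deductible. Cost to member: €927. OOP to date €927.
Bill 2, €5,054: deductible takes €1,960, €3,094 remains; 25% of €3,094 = €773.50. Cost to member: €2,733.50. OOP to date €3,660.50.
Bill 3, €954: deductible already satisfied, so member's share is 25% × €954 = €238.50. Member pays €238.50; OOP now €3,899.
Bill 4, €255: deductible already satisfied, so member's share is 25% × €255 = €63.75. Member owes €63.75 (running OOP €3,962.75).
Summing the member's payments: €927 + €2,733.50 + €238.50 + €63.75 = €3,962.75.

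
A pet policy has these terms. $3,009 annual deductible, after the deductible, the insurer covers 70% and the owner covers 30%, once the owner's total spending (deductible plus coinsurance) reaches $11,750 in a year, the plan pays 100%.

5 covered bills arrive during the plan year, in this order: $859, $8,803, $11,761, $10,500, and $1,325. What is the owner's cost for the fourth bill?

Claim 1 — $859: entire amount goes to the deductible. Cost to owner: $859. OOP to date $859.
Claim 2 — $8,803: deductible takes $2,150, $6,653 remains; owner's 30% is $1,995.90. Owner owes $4,145.90 (running OOP $5,004.90).
Claim 3 — $11,761: deductible already satisfied, so owner's share is 30% × $11,761 = $3,528.30. Owner pays $3,528.30; OOP now $8,533.20.
Claim 4 — $10,500: deductible met; 30% of $10,500 = $3,150. Owner pays $3,150; OOP now $11,683.20.

$3,150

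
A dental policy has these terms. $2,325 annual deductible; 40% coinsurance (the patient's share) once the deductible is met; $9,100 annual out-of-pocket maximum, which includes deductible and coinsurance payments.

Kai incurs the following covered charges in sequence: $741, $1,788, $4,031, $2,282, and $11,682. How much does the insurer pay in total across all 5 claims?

#1 ($741): entire amount goes to the deductible. Patient owes $741 (running OOP $741). Plan pays $741 − $741 = $0.
#2 ($1,788): $1,584 to deductible, leaving $204; coinsurance $204 × 40% = $81.60. Patient owes $1,665.60 (running OOP $2,406.60). Insurer: $1,788 − $1,665.60 = $122.40.
#3 ($4,031): deductible already satisfied, so patient's share is 40% × $4,031 = $1,612.40. Cost to patient: $1,612.40. OOP to date $4,019. Plan pays $4,031 − $1,612.40 = $2,418.60.
#4 ($2,282): 40% coinsurance on $2,282 = $912.80. Patient owes $912.80 (running OOP $4,931.80). Plan pays $2,282 − $912.80 = $1,369.20.
#5 ($11,682): 40% coinsurance on $11,682 = $4,672.80. OOP would hit $9,604.60 > $9,100, so the cap limits the patient to $9,100 − $4,931.80 = $4,168.20. Insurer: $11,682 − $4,168.20 = $7,513.80.
Insurer total: $0 + $122.40 + $2,418.60 + $1,369.20 + $7,513.80 = $11,424.

$11,424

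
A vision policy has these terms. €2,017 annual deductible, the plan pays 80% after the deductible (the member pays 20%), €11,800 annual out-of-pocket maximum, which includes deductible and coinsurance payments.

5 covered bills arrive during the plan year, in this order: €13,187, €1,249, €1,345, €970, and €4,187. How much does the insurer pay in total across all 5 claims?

€15,136.80

#1 (€13,187): €2,017 to deductible, leaving €11,170; member's 20% is €2,234. Member owes €4,251 (running OOP €4,251). Plan pays €13,187 − €4,251 = €8,936.
#2 (€1,249): deductible already satisfied, so member's share is 20% × €1,249 = €249.80. Member pays €249.80; OOP now €4,500.80. Plan pays €1,249 − €249.80 = €999.20.
#3 (€1,345): deductible already satisfied, so member's share is 20% × €1,345 = €269. Member owes €269 (running OOP €4,769.80). Plan pays €1,345 − €269 = €1,076.
#4 (€970): deductible met; 20% of €970 = €194. Cost to member: €194. OOP to date €4,963.80. Insurer: €970 − €194 = €776.
#5 (€4,187): deductible already satisfied, so member's share is 20% × €4,187 = €837.40. Member pays €837.40; OOP now €5,801.20. Plan pays €4,187 − €837.40 = €3,349.60.
Insurer total: €8,936 + €999.20 + €1,076 + €776 + €3,349.60 = €15,136.80.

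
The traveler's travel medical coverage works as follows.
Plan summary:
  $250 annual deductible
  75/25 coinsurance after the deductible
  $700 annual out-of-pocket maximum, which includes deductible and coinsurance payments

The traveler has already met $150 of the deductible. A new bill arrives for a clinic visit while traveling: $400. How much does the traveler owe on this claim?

$175

$150 of the $250 deductible is already met, leaving $100.
The remaining $300 (= $400 − $100) moves to coinsurance.
Coinsurance: $300 × 25% = $75.
So the traveler owes $100 + $75 = $175 before any cap.
Cumulative spending $150 + $175 = $325 stays under the $700 maximum.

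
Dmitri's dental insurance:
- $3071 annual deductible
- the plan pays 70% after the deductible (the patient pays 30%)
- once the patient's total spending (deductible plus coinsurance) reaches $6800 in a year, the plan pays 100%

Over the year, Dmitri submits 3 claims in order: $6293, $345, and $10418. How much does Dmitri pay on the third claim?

$2658.90

Claim 1 — $6293: $3071 to deductible, leaving $3222; patient's 30% is $966.60. Cost to patient: $4037.60. OOP to date $4037.60.
Claim 2 — $345: deductible met; 30% of $345 = $103.50. Patient pays $103.50; OOP now $4141.10.
Claim 3 — $10418: deductible already satisfied, so patient's share is 30% × $10418 = $3125.40. That would push OOP to $7266.50, over the $6800 cap, so patient pays $6800 − $4141.10 = $2658.90.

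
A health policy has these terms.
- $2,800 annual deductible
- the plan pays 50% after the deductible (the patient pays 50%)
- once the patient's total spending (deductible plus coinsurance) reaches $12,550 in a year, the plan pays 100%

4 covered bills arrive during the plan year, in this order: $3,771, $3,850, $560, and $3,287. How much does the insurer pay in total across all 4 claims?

Bill 1, $3,771: $2,800 finishes the deductible; $971 goes to coinsurance; 50% of $971 = $485.50. Patient pays $3,285.50; OOP now $3,285.50. Insurer: $3,771 − $3,285.50 = $485.50.
Bill 2, $3,850: 50% coinsurance on $3,850 = $1,925. Patient pays $1,925; OOP now $5,210.50. Insurer: $3,850 − $1,925 = $1,925.
Bill 3, $560: 50% coinsurance on $560 = $280. Patient pays $280; OOP now $5,490.50. Insurer: $560 − $280 = $280.
Bill 4, $3,287: deductible met; 50% of $3,287 = $1,643.50. Patient pays $1,643.50; OOP now $7,134. Plan pays $3,287 − $1,643.50 = $1,643.50.
Insurer total: $485.50 + $1,925 + $280 + $1,643.50 = $4,334.

$4,334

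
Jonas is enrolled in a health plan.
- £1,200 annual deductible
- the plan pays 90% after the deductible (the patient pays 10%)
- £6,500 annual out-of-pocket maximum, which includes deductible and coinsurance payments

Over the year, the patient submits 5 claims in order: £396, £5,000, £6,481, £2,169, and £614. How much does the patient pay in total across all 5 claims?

Bill 1, £396: fully absorbed by the deductible. Patient pays £396; OOP now £396.
Bill 2, £5,000: £804 to deductible, leaving £4,196; patient's 10% is £419.60. Patient pays £1,223.60; OOP now £1,619.60.
Bill 3, £6,481: 10% coinsurance on £6,481 = £648.10. Cost to patient: £648.10. OOP to date £2,267.70.
Bill 4, £2,169: deductible already satisfied, so patient's share is 10% × £2,169 = £216.90. Patient pays £216.90; OOP now £2,484.60.
Bill 5, £614: deductible met; 10% of £614 = £61.40. Cost to patient: £61.40. OOP to date £2,546.
Total paid by the patient: £396 + £1,223.60 + £648.10 + £216.90 + £61.40 = £2,546.

£2,546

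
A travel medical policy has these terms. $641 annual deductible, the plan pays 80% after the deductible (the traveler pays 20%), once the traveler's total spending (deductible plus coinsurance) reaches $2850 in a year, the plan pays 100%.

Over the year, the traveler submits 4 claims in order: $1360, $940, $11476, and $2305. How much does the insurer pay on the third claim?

$9598.80

#1 ($1360): $641 finishes the deductible; $719 goes to coinsurance; coinsurance $719 × 20% = $143.80. Traveler owes $784.80 (running OOP $784.80). Plan pays $1360 − $784.80 = $575.20.
#2 ($940): 20% coinsurance on $940 = $188. Traveler pays $188; OOP now $972.80. Plan pays $940 − $188 = $752.
#3 ($11476): deductible already satisfied, so traveler's share is 20% × $11476 = $2295.20. Adding that to $972.80 gives $3268, past the $2850 cap; traveler pays only $2850 − $972.80 = $1877.20. Plan pays $11476 − $1877.20 = $9598.80.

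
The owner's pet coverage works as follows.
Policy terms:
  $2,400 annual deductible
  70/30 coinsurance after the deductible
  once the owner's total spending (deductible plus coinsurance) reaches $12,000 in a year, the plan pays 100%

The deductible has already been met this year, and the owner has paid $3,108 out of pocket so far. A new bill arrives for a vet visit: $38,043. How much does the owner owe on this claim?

The deductible is already satisfied, so the full bill goes to coinsurance.
30% of $38,043 = $11,412.90 falls to the owner.
Adding $11,412.90 to the $3,108 already spent would give $14,520.90, which exceeds the $12,000 cap; the owner pays just $12,000 − $3,108 = $8,892.

$8,892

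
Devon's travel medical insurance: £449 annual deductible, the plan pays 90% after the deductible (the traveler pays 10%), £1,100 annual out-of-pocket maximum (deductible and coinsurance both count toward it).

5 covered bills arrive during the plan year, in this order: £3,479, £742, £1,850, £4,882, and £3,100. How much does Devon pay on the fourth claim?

£88.80

#1 (£3,479): deductible takes £449, £3,030 remains; 10% of £3,030 = £303. Cost to traveler: £752. OOP to date £752.
#2 (£742): 10% coinsurance on £742 = £74.20. Cost to traveler: £74.20. OOP to date £826.20.
#3 (£1,850): 10% coinsurance on £1,850 = £185. Traveler pays £185; OOP now £1,011.20.
#4 (£4,882): deductible met; 10% of £4,882 = £488.20. That would push OOP to £1,499.40, over the £1,100 cap, so traveler pays £1,100 − £1,011.20 = £88.80.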